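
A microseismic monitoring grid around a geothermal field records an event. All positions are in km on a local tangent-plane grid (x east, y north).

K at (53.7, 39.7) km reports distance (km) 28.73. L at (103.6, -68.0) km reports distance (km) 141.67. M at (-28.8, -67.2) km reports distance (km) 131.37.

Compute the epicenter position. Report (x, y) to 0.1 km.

(27.5, 51.5)

Circle about each station: (x − 53.7)² + (y − 39.7)² = 28.73²; (x − 103.6)² + (y + 68.0)² = 141.67²; (x + 28.8)² + (y + 67.2)² = 131.37².
Subtracting the K equation from the L and M equations removes the quadratic terms:
99.8 x − 215.4 y = -8347.80
-165.0 x − 213.8 y = -15547.16
Solving the 2×2 system: x ≈ 27.5, y ≈ 51.5 km.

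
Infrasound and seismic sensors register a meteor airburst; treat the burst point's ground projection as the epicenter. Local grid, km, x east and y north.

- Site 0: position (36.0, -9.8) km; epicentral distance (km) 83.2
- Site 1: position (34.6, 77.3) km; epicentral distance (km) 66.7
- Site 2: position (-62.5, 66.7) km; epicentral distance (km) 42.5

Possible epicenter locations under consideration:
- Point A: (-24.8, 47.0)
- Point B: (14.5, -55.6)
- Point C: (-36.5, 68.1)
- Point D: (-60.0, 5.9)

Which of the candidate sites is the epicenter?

Point A

For each candidate, compare |candidate − station| to the reported distance:
Point A: residuals Site 0 0.0, Site 1 0.0, Site 2 0.0 → max 0.0 km
Point B: residuals Site 0 32.6, Site 1 67.7, Site 2 102.0 → max 102.0 km
Point C: residuals Site 0 23.2, Site 1 5.0, Site 2 16.5 → max 23.2 km
Point D: residuals Site 0 14.1, Site 1 51.8, Site 2 18.4 → max 51.8 km
Only Point A has all residuals ≈ 0.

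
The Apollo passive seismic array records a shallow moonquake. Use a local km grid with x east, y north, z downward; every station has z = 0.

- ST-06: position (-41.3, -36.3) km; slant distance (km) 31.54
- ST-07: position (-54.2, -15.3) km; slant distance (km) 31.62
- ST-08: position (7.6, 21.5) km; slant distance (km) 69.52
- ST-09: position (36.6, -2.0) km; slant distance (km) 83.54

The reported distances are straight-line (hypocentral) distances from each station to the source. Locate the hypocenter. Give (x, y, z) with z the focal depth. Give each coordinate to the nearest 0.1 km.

Each station gives a sphere (x−x_i)² + (y−y_i)² + z² = d_i² (stations at z=0).
Subtracting the ST-06 sphere from ST-07 and ST-08: z² cancels, leaving linear equations in x and y:
-25.8 x + 42.0 y = 143.30
97.8 x + 115.6 y = -6341.63
Solving: x ≈ -39.903, y ≈ -21.100 km (keep extra digits for the depth step; rounded: -39.9, -21.1).
Then from the ST-06 sphere: z² = 31.54² − (x + 41.3)² − (y + 36.3)² with x = -39.903, y = -21.100, so z ≈ 27.600 ≈ 27.6 km.

(-39.9, -21.1, 27.6)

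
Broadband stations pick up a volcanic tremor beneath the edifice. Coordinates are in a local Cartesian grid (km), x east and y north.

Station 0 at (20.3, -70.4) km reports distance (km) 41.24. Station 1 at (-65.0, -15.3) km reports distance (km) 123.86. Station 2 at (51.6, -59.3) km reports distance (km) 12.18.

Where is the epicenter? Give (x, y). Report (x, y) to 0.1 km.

Circle about each station: (x − 20.3)² + (y + 70.4)² = 41.24²; (x + 65.0)² + (y + 15.3)² = 123.86²; (x − 51.6)² + (y + 59.3)² = 12.18².
Subtracting the Station 0 equation from the Station 1 and Station 2 equations removes the quadratic terms:
-170.6 x + 110.2 y = -14549.72
62.6 x + 22.2 y = 2363.19
Solving the 2×2 system: x ≈ 54.6, y ≈ -47.5 km.

54.6 km east, -47.5 km north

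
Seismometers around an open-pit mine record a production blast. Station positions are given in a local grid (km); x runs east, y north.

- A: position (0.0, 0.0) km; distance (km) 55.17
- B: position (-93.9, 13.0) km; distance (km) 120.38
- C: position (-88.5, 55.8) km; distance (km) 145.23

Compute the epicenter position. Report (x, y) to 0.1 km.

5.5 km east, -54.9 km north

Circle about each station: x² + y² = 55.17²; (x + 93.9)² + (y − 13.0)² = 120.38²; (x + 88.5)² + (y − 55.8)² = 145.23².
Subtracting pairs of circle equations eliminates x²+y² and gives linear equations (the radical axes):
-187.8 x + 26.0 y = -2461.41
-177.0 x + 111.6 y = -7102.13
Solving the 2×2 system: x ≈ 5.5, y ≈ -54.9 km.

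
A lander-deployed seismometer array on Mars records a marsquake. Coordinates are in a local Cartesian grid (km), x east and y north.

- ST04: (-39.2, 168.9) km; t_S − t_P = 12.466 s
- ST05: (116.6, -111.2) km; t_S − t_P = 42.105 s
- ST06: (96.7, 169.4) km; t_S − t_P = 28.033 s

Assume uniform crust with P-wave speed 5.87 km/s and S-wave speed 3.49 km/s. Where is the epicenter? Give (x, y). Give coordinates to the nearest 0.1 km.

(-143.0, 141.7)

Distance from S−P lag: d = Δt · v_P v_S / (v_P − v_S) = Δt · (5.87·3.49)/(5.87−3.49) ≈ 8.6077·Δt.
So d_ST04 = 107.30, d_ST05 = 362.43, d_ST06 = 241.30 km.
Circle about each station: (x + 39.2)² + (y − 168.9)² = 107.30²; (x − 116.6)² + (y + 111.2)² = 362.43²; (x − 96.7)² + (y − 169.4)² = 241.30².
Subtracting pairs of circle equations eliminates x²+y² and gives linear equations (the radical axes):
311.6 x − 560.2 y = -123945.06
271.8 x + 1.0 y = -38729.00
Solving the 2×2 system: x ≈ -143.0, y ≈ 141.7 km.
Check against ST04 (with the unrounded x, y): √((x + 39.2)²+(y − 168.9)²) = 107.32 ≈ 107.30 km. ✓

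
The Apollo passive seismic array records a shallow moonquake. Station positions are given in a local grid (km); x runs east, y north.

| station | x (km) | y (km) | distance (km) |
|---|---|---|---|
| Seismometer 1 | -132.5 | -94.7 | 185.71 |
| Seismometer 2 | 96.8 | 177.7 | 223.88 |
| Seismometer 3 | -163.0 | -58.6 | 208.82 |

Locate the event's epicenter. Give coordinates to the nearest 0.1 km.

Circle about each station: (x + 132.5)² + (y + 94.7)² = 185.71²; (x − 96.8)² + (y − 177.7)² = 223.88²; (x + 163.0)² + (y + 58.6)² = 208.82².
Subtracting pairs of circle equations eliminates x²+y² and gives linear equations (the radical axes):
458.6 x + 544.8 y = -1210.86
-61.0 x + 72.2 y = -5638.97
Solving the 2×2 system: x ≈ 45.0, y ≈ -40.1 km.

x ≈ 45.0 km, y ≈ -40.1 km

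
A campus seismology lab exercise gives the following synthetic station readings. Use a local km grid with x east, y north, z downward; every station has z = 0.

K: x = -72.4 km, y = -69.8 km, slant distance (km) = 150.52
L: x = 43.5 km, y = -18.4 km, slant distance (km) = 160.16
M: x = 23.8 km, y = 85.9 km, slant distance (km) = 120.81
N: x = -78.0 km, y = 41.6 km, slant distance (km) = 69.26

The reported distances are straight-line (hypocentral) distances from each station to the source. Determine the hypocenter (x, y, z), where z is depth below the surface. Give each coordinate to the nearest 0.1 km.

Each station gives a sphere (x−x_i)² + (y−y_i)² + z² = d_i² (stations at z=0).
Subtracting the K sphere from L and M: z² cancels, leaving linear equations in x and y:
231.8 x + 102.8 y = -10877.95
192.4 x + 311.4 y = 5892.66
Solving: x ≈ -76.200, y ≈ 66.004 km (keep extra digits for the depth step; rounded: -76.2, 66.0).
Then from the K sphere: z² = 150.52² − (x + 72.4)² − (y + 69.8)² with x = -76.200, y = 66.004, so z ≈ 64.800 ≈ 64.8 km.
Check against N (with the unrounded solution): distance 69.27 ≈ 69.26 km. ✓

x ≈ -76.2 km, y ≈ 66.0 km, depth ≈ 64.8 km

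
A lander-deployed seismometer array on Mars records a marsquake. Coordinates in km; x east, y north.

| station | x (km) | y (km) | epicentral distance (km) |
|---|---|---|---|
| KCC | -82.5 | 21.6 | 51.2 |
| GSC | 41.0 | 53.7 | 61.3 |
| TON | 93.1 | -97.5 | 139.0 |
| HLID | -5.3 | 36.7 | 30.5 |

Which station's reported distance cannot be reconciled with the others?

KCC

Solve using three stations at a time. Using GSC, TON, HLID (subtract circle equations pairwise → linear system) gives (x, y) ≈ (1.4, 6.9).
Distances from that point to each station vs reported:
  KCC: calculated 85.1 vs reported 51.2 → residual 33.9 km
  GSC: calculated 61.3 vs reported 61.3 → residual 0.0 km
  TON: calculated 139.0 vs reported 139.0 → residual 0.0 km
  HLID: calculated 30.5 vs reported 30.5 → residual 0.0 km
GSC, TON, HLID are mutually consistent (residuals ≈ 0); KCC is off by 33.9 km.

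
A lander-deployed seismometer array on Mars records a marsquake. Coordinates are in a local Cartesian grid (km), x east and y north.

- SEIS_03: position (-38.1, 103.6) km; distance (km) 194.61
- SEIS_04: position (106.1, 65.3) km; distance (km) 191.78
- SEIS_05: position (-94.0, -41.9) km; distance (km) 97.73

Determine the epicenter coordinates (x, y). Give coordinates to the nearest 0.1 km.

Circle about each station: (x + 38.1)² + (y − 103.6)² = 194.61²; (x − 106.1)² + (y − 65.3)² = 191.78²; (x + 94.0)² + (y + 41.9)² = 97.73².
Subtracting the SEIS_03 equation from the SEIS_04 and SEIS_05 equations removes the quadratic terms:
288.4 x − 76.6 y = 4430.21
-111.8 x − 291.0 y = 26728.94
Solving the 2×2 system: x ≈ -8.2, y ≈ -88.7 km.
Check against SEIS_03 (with the unrounded x, y): √((x + 38.1)²+(y − 103.6)²) = 194.61 ≈ 194.61 km. ✓

(-8.2, -88.7)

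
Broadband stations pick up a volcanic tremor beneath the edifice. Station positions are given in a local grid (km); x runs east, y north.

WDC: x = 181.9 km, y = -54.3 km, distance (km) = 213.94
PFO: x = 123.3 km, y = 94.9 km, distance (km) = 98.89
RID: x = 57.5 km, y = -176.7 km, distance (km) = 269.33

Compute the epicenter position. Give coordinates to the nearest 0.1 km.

Circle about each station: (x − 181.9)² + (y + 54.3)² = 213.94²; (x − 123.3)² + (y − 94.9)² = 98.89²; (x − 57.5)² + (y + 176.7)² = 269.33².
Subtracting the WDC equation from the PFO and RID equations removes the quadratic terms:
-117.2 x + 298.4 y = 24163.89
-248.8 x − 244.8 y = -28275.29
Solving the 2×2 system: x ≈ 24.5, y ≈ 90.6 km.

(24.5, 90.6)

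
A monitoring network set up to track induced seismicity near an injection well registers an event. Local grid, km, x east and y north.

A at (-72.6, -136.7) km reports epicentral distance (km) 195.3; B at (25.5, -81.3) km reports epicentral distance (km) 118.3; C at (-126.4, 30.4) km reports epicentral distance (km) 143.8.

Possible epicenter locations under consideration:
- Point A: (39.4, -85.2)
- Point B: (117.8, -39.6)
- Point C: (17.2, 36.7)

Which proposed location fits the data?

For each candidate, compare |candidate − station| to the reported distance:
Point A: residuals A 72.0, B 103.9, C 58.3 → max 103.9 km
Point B: residuals A 18.4, B 17.0, C 110.2 → max 110.2 km
Point C: residuals A 0.0, B 0.0, C 0.1 → max 0.1 km
Only Point C has all residuals ≈ 0.

Point C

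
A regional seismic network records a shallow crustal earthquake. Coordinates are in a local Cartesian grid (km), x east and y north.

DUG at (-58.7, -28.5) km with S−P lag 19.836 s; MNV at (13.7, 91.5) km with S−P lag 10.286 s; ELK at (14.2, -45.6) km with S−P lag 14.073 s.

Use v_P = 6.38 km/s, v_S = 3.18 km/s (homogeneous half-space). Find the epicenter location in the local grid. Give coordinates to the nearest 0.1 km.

Distance from S−P lag: d = Δt · v_P v_S / (v_P − v_S) = Δt · (6.38·3.18)/(6.38−3.18) ≈ 6.3401·Δt.
So d_DUG = 125.76, d_MNV = 65.21, d_ELK = 89.22 km.
Circle about each station: (x + 58.7)² + (y + 28.5)² = 125.76²; (x − 13.7)² + (y − 91.5)² = 65.21²; (x − 14.2)² + (y + 45.6)² = 89.22².
Subtracting the DUG equation from the MNV and ELK equations removes the quadratic terms:
144.8 x + 240.0 y = 15865.23
145.8 x − 34.2 y = 5878.43
Solving the 2×2 system: x ≈ 48.9, y ≈ 36.6 km.
Check against DUG (with the unrounded x, y): √((x + 58.7)²+(y + 28.5)²) = 125.76 ≈ 125.76 km. ✓

x ≈ 48.9 km, y ≈ 36.6 km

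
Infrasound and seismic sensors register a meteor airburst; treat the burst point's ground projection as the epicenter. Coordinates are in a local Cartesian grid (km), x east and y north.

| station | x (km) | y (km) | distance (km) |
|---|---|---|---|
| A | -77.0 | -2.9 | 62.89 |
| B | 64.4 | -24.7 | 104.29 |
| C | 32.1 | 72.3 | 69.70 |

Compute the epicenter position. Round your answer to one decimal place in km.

Circle about each station: (x + 77.0)² + (y + 2.9)² = 62.89²; (x − 64.4)² + (y + 24.7)² = 104.29²; (x − 32.1)² + (y − 72.3)² = 69.70².
Subtracting the A equation from the B and C equations removes the quadratic terms:
282.8 x − 43.6 y = -8101.21
218.2 x + 150.4 y = -582.65
Solving the 2×2 system: x ≈ -23.9, y ≈ 30.8 km.

x ≈ -23.9 km, y ≈ 30.8 km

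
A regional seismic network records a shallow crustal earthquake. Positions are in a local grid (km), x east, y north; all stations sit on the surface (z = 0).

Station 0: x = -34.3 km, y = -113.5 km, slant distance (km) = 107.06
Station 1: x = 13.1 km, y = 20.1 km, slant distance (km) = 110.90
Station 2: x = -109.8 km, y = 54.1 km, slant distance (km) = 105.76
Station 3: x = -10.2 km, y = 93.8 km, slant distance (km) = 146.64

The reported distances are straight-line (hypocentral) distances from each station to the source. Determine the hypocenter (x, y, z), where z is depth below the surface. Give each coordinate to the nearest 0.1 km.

Each station gives a sphere (x−x_i)² + (y−y_i)² + z² = d_i² (stations at z=0).
Subtracting the Station 0 sphere from Station 1 and Station 2: z² cancels, leaving linear equations in x and y:
94.8 x + 267.2 y = -14320.09
-151.0 x + 335.2 y = 1200.78
Solving: x ≈ -71.002, y ≈ -28.402 km (keep extra digits for the depth step; rounded: -71.0, -28.4).
Then from the Station 0 sphere: z² = 107.06² − (x + 34.3)² − (y + 113.5)² with x = -71.002, y = -28.402, so z ≈ 53.602 ≈ 53.6 km.
Check against Station 3 (with the unrounded solution): distance 146.64 ≈ 146.64 km. ✓

x ≈ -71.0 km, y ≈ -28.4 km, depth ≈ 53.6 km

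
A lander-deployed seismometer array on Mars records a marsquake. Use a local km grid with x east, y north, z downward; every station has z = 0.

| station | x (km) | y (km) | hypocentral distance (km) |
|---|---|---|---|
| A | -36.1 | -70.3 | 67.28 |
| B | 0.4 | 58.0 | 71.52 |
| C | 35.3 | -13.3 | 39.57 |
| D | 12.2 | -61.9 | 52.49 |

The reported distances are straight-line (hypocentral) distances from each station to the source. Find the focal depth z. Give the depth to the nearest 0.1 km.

Each station gives a sphere (x−x_i)² + (y−y_i)² + z² = d_i² (stations at z=0).
Subtracting the A sphere from B and C: z² cancels, leaving linear equations in x and y:
73.0 x + 256.6 y = -3469.65
142.8 x + 114.0 y = -1861.51
Solving: x ≈ -2.900, y ≈ -12.697 km (keep extra digits for the depth step; rounded: -2.9, -12.7).
Then from the A sphere: z² = 67.28² − (x + 36.1)² − (y + 70.3)² with x = -2.900, y = -12.697, so z ≈ 10.308 ≈ 10.3 km.

depth ≈ 10.3 km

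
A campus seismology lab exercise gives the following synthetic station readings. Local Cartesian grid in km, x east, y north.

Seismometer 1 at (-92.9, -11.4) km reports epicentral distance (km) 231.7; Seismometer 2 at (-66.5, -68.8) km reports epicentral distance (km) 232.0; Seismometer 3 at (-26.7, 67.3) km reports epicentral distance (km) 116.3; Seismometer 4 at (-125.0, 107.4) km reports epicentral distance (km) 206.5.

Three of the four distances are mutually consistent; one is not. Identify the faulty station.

Solve using three stations at a time. Using Seismometer 2, Seismometer 3, Seismometer 4 (subtract circle equations pairwise → linear system) gives (x, y) ≈ (81.4, 109.9).
Distances from that point to each station vs reported:
  Seismometer 1: calculated 212.4 vs reported 231.7 → residual 19.3 km
  Seismometer 2: calculated 232.0 vs reported 232.0 → residual 0.0 km
  Seismometer 3: calculated 116.2 vs reported 116.3 → residual 0.1 km
  Seismometer 4: calculated 206.4 vs reported 206.5 → residual 0.1 km
Seismometer 2, Seismometer 3, Seismometer 4 are mutually consistent (residuals ≈ 0); Seismometer 1 is off by 19.3 km.

Seismometer 1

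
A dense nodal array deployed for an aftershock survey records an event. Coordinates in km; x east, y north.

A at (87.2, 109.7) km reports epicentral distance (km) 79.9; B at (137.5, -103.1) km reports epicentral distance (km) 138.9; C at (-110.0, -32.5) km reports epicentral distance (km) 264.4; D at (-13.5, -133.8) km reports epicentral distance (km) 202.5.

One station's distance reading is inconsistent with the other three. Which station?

Solve using three stations at a time. Using A, B, D (subtract circle equations pairwise → linear system) gives (x, y) ≈ (103.4, 31.5).
Distances from that point to each station vs reported:
  A: calculated 79.8 vs reported 79.9 → residual 0.1 km
  B: calculated 138.9 vs reported 138.9 → residual 0.0 km
  C: calculated 222.8 vs reported 264.4 → residual 41.6 km
  D: calculated 202.5 vs reported 202.5 → residual 0.0 km
A, B, D are mutually consistent (residuals ≈ 0); C is off by 41.6 km.

C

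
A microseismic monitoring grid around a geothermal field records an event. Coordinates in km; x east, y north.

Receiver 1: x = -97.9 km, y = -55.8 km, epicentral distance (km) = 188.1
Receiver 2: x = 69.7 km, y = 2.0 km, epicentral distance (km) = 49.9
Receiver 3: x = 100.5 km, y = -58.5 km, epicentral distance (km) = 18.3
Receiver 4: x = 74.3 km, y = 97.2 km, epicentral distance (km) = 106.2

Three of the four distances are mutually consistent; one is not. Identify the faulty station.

Receiver 4

Solve using three stations at a time. Using Receiver 1, Receiver 2, Receiver 3 (subtract circle equations pairwise → linear system) gives (x, y) ≈ (89.8, -43.7).
Distances from that point to each station vs reported:
  Receiver 1: calculated 188.1 vs reported 188.1 → residual 0.0 km
  Receiver 2: calculated 49.9 vs reported 49.9 → residual 0.0 km
  Receiver 3: calculated 18.3 vs reported 18.3 → residual 0.0 km
  Receiver 4: calculated 141.7 vs reported 106.2 → residual 35.5 km
Receiver 1, Receiver 2, Receiver 3 are mutually consistent (residuals ≈ 0); Receiver 4 is off by 35.5 km.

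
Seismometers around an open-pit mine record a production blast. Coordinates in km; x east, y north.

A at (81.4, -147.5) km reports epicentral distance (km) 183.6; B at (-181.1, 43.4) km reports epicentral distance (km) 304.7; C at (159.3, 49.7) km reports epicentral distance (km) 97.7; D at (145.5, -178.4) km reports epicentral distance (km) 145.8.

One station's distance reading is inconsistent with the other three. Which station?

Solve using three stations at a time. Using B, C, D (subtract circle equations pairwise → linear system) gives (x, y) ≈ (113.0, -36.3).
Distances from that point to each station vs reported:
  A: calculated 115.6 vs reported 183.6 → residual 68.0 km
  B: calculated 304.7 vs reported 304.7 → residual 0.0 km
  C: calculated 97.7 vs reported 97.7 → residual 0.0 km
  D: calculated 145.8 vs reported 145.8 → residual 0.0 km
B, C, D are mutually consistent (residuals ≈ 0); A is off by 68.0 km.

A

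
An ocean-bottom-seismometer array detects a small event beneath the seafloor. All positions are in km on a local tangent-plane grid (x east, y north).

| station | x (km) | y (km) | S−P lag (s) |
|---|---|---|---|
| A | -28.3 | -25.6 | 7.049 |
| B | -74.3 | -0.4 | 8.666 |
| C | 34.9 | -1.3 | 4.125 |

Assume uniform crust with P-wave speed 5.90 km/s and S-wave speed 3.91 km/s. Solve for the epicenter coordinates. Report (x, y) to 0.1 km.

x ≈ 16.4 km, y ≈ 42.8 km

Distance from S−P lag: d = Δt · v_P v_S / (v_P − v_S) = Δt · (5.90·3.91)/(5.90−3.91) ≈ 11.5925·Δt.
So d_A = 81.72, d_B = 100.46, d_C = 47.82 km.
Circle about each station: (x + 28.3)² + (y + 25.6)² = 81.72²; (x + 74.3)² + (y + 0.4)² = 100.46²; (x − 34.9)² + (y + 1.3)² = 47.82².
Subtracting the A equation from the B and C equations removes the quadratic terms:
-92.0 x + 50.4 y = 650.35
126.4 x + 48.6 y = 4154.86
Solving the 2×2 system: x ≈ 16.4, y ≈ 42.8 km.
Check against A (with the unrounded x, y): √((x + 28.3)²+(y + 25.6)²) = 81.74 ≈ 81.72 km. ✓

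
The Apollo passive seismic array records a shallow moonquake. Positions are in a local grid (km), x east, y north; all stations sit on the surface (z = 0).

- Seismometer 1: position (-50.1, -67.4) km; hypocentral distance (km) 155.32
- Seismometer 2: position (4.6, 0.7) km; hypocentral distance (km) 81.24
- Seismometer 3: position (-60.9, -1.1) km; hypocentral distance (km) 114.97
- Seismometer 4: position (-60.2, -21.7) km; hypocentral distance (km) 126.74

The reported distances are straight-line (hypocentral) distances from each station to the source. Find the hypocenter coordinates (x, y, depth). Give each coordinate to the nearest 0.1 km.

x ≈ 20.7 km, y ≈ 60.4 km, depth ≈ 52.7 km

Each station gives a sphere (x−x_i)² + (y−y_i)² + z² = d_i² (stations at z=0).
Subtracting the Seismometer 1 sphere from Seismometer 2 and Seismometer 3: z² cancels, leaving linear equations in x and y:
109.4 x + 136.2 y = 10493.24
-21.6 x + 132.6 y = 7563.45
Solving: x ≈ 20.705, y ≈ 60.412 km (keep extra digits for the depth step; rounded: 20.7, 60.4).
Then from the Seismometer 1 sphere: z² = 155.32² − (x + 50.1)² − (y + 67.4)² with x = 20.705, y = 60.412, so z ≈ 52.679 ≈ 52.7 km.
Check against Seismometer 4 (with the unrounded solution): distance 126.74 ≈ 126.74 km. ✓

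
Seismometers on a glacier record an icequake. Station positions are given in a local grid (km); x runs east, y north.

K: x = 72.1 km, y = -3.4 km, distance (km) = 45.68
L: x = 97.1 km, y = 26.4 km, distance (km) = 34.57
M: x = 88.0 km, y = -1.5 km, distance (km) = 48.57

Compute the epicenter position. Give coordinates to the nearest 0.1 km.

66.2 km east, 41.9 km north

Circle about each station: (x − 72.1)² + (y + 3.4)² = 45.68²; (x − 97.1)² + (y − 26.4)² = 34.57²; (x − 88.0)² + (y + 1.5)² = 48.57².
Subtracting pairs of circle equations eliminates x²+y² and gives linear equations (the radical axes):
50.0 x + 59.6 y = 5806.98
31.8 x + 3.8 y = 2263.90
Solving the 2×2 system: x ≈ 66.2, y ≈ 41.9 km.
Check against K (with the unrounded x, y): √((x − 72.1)²+(y + 3.4)²) = 45.69 ≈ 45.68 km. ✓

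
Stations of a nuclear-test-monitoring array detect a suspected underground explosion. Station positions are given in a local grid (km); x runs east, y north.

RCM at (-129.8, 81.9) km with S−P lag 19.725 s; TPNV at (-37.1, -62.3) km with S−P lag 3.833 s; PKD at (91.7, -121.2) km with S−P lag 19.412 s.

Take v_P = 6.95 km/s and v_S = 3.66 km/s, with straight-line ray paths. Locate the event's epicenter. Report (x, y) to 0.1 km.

(-30.1, -33.5)

Distance from S−P lag: d = Δt · v_P v_S / (v_P − v_S) = Δt · (6.95·3.66)/(6.95−3.66) ≈ 7.7316·Δt.
So d_RCM = 152.51, d_TPNV = 29.64, d_PKD = 150.09 km.
Circle about each station: (x + 129.8)² + (y − 81.9)² = 152.51²; (x + 37.1)² + (y + 62.3)² = 29.64²; (x − 91.7)² + (y + 121.2)² = 150.09².
Subtracting the RCM equation from the TPNV and PKD equations removes the quadratic terms:
185.4 x − 288.4 y = 4082.82
443.0 x − 406.2 y = 274.97
Solving the 2×2 system: x ≈ -30.1, y ≈ -33.5 km.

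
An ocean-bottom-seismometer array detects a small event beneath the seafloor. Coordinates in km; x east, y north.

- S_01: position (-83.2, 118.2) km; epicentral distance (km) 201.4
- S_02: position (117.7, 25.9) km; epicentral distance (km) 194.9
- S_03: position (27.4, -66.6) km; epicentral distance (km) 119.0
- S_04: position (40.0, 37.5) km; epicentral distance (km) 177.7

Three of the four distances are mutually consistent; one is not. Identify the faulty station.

Solve using three stations at a time. Using S_01, S_03, S_04 (subtract circle equations pairwise → linear system) gives (x, y) ≈ (-90.6, -83.2).
Distances from that point to each station vs reported:
  S_01: calculated 201.5 vs reported 201.4 → residual 0.1 km
  S_02: calculated 235.1 vs reported 194.9 → residual 40.2 km
  S_03: calculated 119.2 vs reported 119.0 → residual 0.2 km
  S_04: calculated 177.8 vs reported 177.7 → residual 0.1 km
S_01, S_03, S_04 are mutually consistent (residuals ≈ 0); S_02 is off by 40.2 km.

S_02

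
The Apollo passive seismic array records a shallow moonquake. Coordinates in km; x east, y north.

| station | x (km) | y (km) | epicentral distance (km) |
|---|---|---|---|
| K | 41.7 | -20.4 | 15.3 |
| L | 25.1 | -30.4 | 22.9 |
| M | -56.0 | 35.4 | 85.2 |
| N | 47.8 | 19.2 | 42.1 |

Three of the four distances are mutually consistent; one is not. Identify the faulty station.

K

Solve using three stations at a time. Using L, M, N (subtract circle equations pairwise → linear system) gives (x, y) ≈ (16.6, -9.1).
Distances from that point to each station vs reported:
  K: calculated 27.5 vs reported 15.3 → residual 12.2 km
  L: calculated 22.9 vs reported 22.9 → residual 0.0 km
  M: calculated 85.2 vs reported 85.2 → residual 0.0 km
  N: calculated 42.1 vs reported 42.1 → residual 0.0 km
L, M, N are mutually consistent (residuals ≈ 0); K is off by 12.2 km.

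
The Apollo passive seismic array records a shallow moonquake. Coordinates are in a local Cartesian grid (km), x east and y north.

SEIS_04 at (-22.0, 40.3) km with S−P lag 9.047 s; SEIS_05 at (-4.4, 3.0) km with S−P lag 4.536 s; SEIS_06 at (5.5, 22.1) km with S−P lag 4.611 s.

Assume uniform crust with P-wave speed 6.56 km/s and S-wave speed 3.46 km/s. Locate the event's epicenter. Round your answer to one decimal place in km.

(28.3, -2.8)

Distance from S−P lag: d = Δt · v_P v_S / (v_P − v_S) = Δt · (6.56·3.46)/(6.56−3.46) ≈ 7.3218·Δt.
So d_SEIS_04 = 66.24, d_SEIS_05 = 33.21, d_SEIS_06 = 33.76 km.
Circle about each station: (x + 22.0)² + (y − 40.3)² = 66.24²; (x + 4.4)² + (y − 3.0)² = 33.21²; (x − 5.5)² + (y − 22.1)² = 33.76².
Subtracting the SEIS_04 equation from the SEIS_05 and SEIS_06 equations removes the quadratic terms:
35.2 x − 74.6 y = 1205.10
55.0 x − 36.4 y = 1658.57
Solving the 2×2 system: x ≈ 28.3, y ≈ -2.8 km.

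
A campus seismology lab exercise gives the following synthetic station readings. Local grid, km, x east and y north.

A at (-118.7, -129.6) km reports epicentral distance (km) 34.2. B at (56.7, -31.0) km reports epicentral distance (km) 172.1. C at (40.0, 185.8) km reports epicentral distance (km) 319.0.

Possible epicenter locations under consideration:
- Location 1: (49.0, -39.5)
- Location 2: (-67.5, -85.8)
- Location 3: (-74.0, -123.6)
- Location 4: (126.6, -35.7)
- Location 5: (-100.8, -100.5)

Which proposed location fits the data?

Location 5

For each candidate, compare |candidate − station| to the reported distance:
Location 1: residuals A 156.2, B 160.6, C 93.5 → max 160.6 km
Location 2: residuals A 33.2, B 36.3, C 26.9 → max 36.3 km
Location 3: residuals A 10.9, B 11.9, C 10.7 → max 11.9 km
Location 4: residuals A 228.5, B 102.0, C 81.2 → max 228.5 km
Location 5: residuals A 0.0, B 0.1, C 0.0 → max 0.1 km
Only Location 5 has all residuals ≈ 0.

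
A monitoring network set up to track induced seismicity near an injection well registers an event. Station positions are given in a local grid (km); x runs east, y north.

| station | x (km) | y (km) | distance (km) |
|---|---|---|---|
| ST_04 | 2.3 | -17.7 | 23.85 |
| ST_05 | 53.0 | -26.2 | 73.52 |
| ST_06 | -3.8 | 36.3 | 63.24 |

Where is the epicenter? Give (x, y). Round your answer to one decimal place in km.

(-20.5, -24.7)

Circle about each station: (x − 2.3)² + (y + 17.7)² = 23.85²; (x − 53.0)² + (y + 26.2)² = 73.52²; (x + 3.8)² + (y − 36.3)² = 63.24².
Subtracting pairs of circle equations eliminates x²+y² and gives linear equations (the radical axes):
101.4 x − 17.0 y = -1659.51
-12.2 x + 108.0 y = -2416.93
Solving the 2×2 system: x ≈ -20.5, y ≈ -24.7 km.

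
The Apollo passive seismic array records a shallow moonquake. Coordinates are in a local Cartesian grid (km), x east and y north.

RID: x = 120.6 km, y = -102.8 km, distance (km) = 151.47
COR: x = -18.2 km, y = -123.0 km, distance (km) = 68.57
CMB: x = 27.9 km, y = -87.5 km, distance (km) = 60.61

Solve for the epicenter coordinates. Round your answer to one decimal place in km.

x ≈ -23.0 km, y ≈ -54.6 km

Circle about each station: (x − 120.6)² + (y + 102.8)² = 151.47²; (x + 18.2)² + (y + 123.0)² = 68.57²; (x − 27.9)² + (y + 87.5)² = 60.61².
Subtracting pairs of circle equations eliminates x²+y² and gives linear equations (the radical axes):
-277.6 x − 40.4 y = 8589.36
-185.4 x + 30.6 y = 2592.05
Solving the 2×2 system: x ≈ -23.0, y ≈ -54.6 km.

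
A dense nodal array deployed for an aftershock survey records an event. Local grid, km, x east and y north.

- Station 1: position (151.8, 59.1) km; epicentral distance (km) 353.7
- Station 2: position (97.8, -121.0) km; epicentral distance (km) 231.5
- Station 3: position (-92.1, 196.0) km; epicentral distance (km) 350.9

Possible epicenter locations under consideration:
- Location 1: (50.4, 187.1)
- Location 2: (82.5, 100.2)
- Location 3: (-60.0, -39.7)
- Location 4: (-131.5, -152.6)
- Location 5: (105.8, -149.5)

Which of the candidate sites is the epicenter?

Location 4

For each candidate, compare |candidate − station| to the reported distance:
Location 1: residuals Station 1 190.4, Station 2 80.2, Station 3 208.1 → max 208.1 km
Location 2: residuals Station 1 273.1, Station 2 9.8, Station 3 151.7 → max 273.1 km
Location 3: residuals Station 1 120.0, Station 2 54.0, Station 3 113.0 → max 120.0 km
Location 4: residuals Station 1 0.0, Station 2 0.0, Station 3 0.1 → max 0.1 km
Location 5: residuals Station 1 140.1, Station 2 201.9, Station 3 47.3 → max 201.9 km
Only Location 4 has all residuals ≈ 0.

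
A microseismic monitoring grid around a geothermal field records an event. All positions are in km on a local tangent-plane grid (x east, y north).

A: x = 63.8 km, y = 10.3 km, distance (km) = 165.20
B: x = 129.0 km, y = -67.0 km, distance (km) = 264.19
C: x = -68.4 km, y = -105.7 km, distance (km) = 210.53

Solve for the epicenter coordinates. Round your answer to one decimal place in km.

(-71.7, 104.8)

Circle about each station: (x − 63.8)² + (y − 10.3)² = 165.20²; (x − 129.0)² + (y + 67.0)² = 264.19²; (x + 68.4)² + (y + 105.7)² = 210.53².
Subtracting the A equation from the B and C equations removes the quadratic terms:
130.4 x − 154.6 y = -25551.85
-264.4 x − 232.0 y = -5357.32
Solving the 2×2 system: x ≈ -71.7, y ≈ 104.8 km.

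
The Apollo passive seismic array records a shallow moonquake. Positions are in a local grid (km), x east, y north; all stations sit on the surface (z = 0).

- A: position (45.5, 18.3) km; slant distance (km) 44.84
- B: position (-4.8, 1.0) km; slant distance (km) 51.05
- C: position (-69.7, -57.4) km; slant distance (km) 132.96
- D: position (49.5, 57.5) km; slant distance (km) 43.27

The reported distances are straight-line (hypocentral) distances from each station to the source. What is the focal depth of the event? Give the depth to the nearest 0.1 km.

21.4 km

Each station gives a sphere (x−x_i)² + (y−y_i)² + z² = d_i² (stations at z=0).
Subtracting the A sphere from B and C: z² cancels, leaving linear equations in x and y:
-100.6 x − 34.6 y = -2976.58
-230.4 x − 151.4 y = -9920.03
Solving: x ≈ 14.798, y ≈ 43.002 km (keep extra digits for the depth step; rounded: 14.8, 43.0).
Then from the A sphere: z² = 44.84² − (x − 45.5)² − (y − 18.3)² with x = 14.798, y = 43.002, so z ≈ 21.397 ≈ 21.4 km.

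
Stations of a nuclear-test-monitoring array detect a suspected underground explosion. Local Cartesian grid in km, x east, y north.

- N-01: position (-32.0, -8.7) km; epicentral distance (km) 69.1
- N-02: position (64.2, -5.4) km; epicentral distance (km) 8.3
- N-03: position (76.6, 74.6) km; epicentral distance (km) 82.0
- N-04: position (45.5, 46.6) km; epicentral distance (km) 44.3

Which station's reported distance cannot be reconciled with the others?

Solve using three stations at a time. Using N-01, N-03, N-04 (subtract circle equations pairwise → linear system) gives (x, y) ≈ (36.0, 3.4).
Distances from that point to each station vs reported:
  N-01: calculated 69.0 vs reported 69.1 → residual 0.1 km
  N-02: calculated 29.6 vs reported 8.3 → residual 21.3 km
  N-03: calculated 81.9 vs reported 82.0 → residual 0.1 km
  N-04: calculated 44.2 vs reported 44.3 → residual 0.1 km
N-01, N-03, N-04 are mutually consistent (residuals ≈ 0); N-02 is off by 21.3 km.

N-02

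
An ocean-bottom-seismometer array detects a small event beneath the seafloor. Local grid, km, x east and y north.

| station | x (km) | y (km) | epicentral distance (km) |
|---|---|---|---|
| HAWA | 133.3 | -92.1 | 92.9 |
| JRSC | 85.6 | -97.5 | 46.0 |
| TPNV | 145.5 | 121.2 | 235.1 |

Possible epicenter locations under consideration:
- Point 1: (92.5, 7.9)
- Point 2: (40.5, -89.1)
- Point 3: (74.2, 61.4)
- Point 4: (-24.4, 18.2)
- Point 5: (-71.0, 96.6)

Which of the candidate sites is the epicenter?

Point 2

For each candidate, compare |candidate − station| to the reported distance:
Point 1: residuals HAWA 15.1, JRSC 59.6, TPNV 110.0 → max 110.0 km
Point 2: residuals HAWA 0.1, JRSC 0.1, TPNV 0.0 → max 0.1 km
Point 3: residuals HAWA 71.6, JRSC 113.3, TPNV 142.0 → max 142.0 km
Point 4: residuals HAWA 99.5, JRSC 113.6, TPNV 36.4 → max 113.6 km
Point 5: residuals HAWA 185.2, JRSC 203.4, TPNV 17.2 → max 203.4 km
Only Point 2 has all residuals ≈ 0.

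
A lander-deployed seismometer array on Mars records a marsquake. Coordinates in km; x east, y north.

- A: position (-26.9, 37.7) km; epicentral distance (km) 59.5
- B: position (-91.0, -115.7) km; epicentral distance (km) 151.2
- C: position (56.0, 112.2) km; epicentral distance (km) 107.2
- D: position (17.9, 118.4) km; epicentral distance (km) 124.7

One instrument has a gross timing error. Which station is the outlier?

C

Solve using three stations at a time. Using A, B, D (subtract circle equations pairwise → linear system) gives (x, y) ≈ (13.1, -6.1).
Distances from that point to each station vs reported:
  A: calculated 59.3 vs reported 59.5 → residual 0.2 km
  B: calculated 151.1 vs reported 151.2 → residual 0.1 km
  C: calculated 125.9 vs reported 107.2 → residual 18.7 km
  D: calculated 124.6 vs reported 124.7 → residual 0.1 km
A, B, D are mutually consistent (residuals ≈ 0); C is off by 18.7 km.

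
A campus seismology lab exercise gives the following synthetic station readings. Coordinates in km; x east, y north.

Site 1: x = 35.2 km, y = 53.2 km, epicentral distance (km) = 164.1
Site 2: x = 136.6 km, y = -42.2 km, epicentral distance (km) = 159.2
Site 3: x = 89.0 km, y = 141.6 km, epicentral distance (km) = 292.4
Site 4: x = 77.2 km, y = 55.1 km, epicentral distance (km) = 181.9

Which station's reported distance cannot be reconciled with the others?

Site 3

Solve using three stations at a time. Using Site 1, Site 2, Site 4 (subtract circle equations pairwise → linear system) gives (x, y) ≈ (-9.9, -104.7).
Distances from that point to each station vs reported:
  Site 1: calculated 164.2 vs reported 164.1 → residual 0.1 km
  Site 2: calculated 159.3 vs reported 159.2 → residual 0.1 km
  Site 3: calculated 265.4 vs reported 292.4 → residual 27.0 km
  Site 4: calculated 182.0 vs reported 181.9 → residual 0.1 km
Site 1, Site 2, Site 4 are mutually consistent (residuals ≈ 0); Site 3 is off by 27.0 km.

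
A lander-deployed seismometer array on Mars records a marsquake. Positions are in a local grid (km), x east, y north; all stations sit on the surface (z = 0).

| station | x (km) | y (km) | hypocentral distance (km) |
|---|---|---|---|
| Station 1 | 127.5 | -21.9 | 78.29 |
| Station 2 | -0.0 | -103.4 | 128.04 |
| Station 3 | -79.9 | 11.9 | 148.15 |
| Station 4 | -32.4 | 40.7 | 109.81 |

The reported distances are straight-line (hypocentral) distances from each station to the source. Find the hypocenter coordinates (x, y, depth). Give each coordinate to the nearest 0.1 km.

Each station gives a sphere (x−x_i)² + (y−y_i)² + z² = d_i² (stations at z=0).
Subtracting the Station 1 sphere from Station 2 and Station 3: z² cancels, leaving linear equations in x and y:
-255.0 x − 163.0 y = -16309.22
-414.8 x + 67.6 y = -26029.34
Solving: x ≈ 62.997, y ≈ 1.504 km (keep extra digits for the depth step; rounded: 63.0, 1.5).
Then from the Station 1 sphere: z² = 78.29² − (x − 127.5)² − (y + 21.9)² with x = 62.997, y = 1.504, so z ≈ 37.695 ≈ 37.7 km.
Check against Station 4 (with the unrounded solution): distance 109.81 ≈ 109.81 km. ✓

x ≈ 63.0 km, y ≈ 1.5 km, depth ≈ 37.7 km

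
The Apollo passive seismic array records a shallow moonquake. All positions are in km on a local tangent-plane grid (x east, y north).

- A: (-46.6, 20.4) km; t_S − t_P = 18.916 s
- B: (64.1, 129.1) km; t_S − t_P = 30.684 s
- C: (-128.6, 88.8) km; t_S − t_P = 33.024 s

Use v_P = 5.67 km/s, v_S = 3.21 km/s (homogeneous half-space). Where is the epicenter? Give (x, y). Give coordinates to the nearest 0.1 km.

Distance from S−P lag: d = Δt · v_P v_S / (v_P − v_S) = Δt · (5.67·3.21)/(5.67−3.21) ≈ 7.3987·Δt.
So d_A = 139.95, d_B = 227.02, d_C = 244.33 km.
Circle about each station: (x + 46.6)² + (y − 20.4)² = 139.95²; (x − 64.1)² + (y − 129.1)² = 227.02²; (x + 128.6)² + (y − 88.8)² = 244.33².
Subtracting the A equation from the B and C equations removes the quadratic terms:
221.4 x + 217.4 y = -13764.18
-164.0 x + 136.8 y = -18275.47
Solving the 2×2 system: x ≈ 31.7, y ≈ -95.6 km.

x ≈ 31.7 km, y ≈ -95.6 km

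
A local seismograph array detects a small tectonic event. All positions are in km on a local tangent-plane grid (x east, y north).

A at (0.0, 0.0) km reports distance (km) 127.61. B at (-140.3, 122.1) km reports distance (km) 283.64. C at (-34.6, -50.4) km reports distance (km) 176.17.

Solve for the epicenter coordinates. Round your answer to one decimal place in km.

Circle about each station: x² + y² = 127.61²; (x + 140.3)² + (y − 122.1)² = 283.64²; (x + 34.6)² + (y + 50.4)² = 176.17².
Subtracting the A equation from the B and C equations removes the quadratic terms:
-280.6 x + 244.2 y = -29574.84
-69.2 x − 100.8 y = -11014.24
Solving the 2×2 system: x ≈ 125.5, y ≈ 23.1 km.
Check against A (with the unrounded x, y): √(x²+y²) = 127.62 ≈ 127.61 km. ✓

x ≈ 125.5 km, y ≈ 23.1 km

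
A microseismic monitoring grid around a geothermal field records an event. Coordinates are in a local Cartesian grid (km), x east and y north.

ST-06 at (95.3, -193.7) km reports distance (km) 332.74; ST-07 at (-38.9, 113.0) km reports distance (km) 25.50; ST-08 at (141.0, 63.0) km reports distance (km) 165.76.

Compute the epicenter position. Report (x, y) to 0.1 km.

-14.5 km east, 120.4 km north

Circle about each station: (x − 95.3)² + (y + 193.7)² = 332.74²; (x + 38.9)² + (y − 113.0)² = 25.50²; (x − 141.0)² + (y − 63.0)² = 165.76².
Subtracting the ST-06 equation from the ST-07 and ST-08 equations removes the quadratic terms:
-268.4 x + 613.4 y = 77746.09
91.4 x + 513.4 y = 60487.75
Solving the 2×2 system: x ≈ -14.5, y ≈ 120.4 km.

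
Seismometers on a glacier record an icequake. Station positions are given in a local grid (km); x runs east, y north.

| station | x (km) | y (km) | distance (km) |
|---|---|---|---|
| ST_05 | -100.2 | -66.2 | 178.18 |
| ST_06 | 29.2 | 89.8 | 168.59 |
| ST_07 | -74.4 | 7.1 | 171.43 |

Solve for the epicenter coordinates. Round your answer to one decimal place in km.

Circle about each station: (x + 100.2)² + (y + 66.2)² = 178.18²; (x − 29.2)² + (y − 89.8)² = 168.59²; (x + 74.4)² + (y − 7.1)² = 171.43².
Subtracting pairs of circle equations eliminates x²+y² and gives linear equations (the radical axes):
258.8 x + 312.0 y = -2180.28
51.6 x + 146.6 y = -6476.84
Solving the 2×2 system: x ≈ 77.9, y ≈ -71.6 km.

x ≈ 77.9 km, y ≈ -71.6 km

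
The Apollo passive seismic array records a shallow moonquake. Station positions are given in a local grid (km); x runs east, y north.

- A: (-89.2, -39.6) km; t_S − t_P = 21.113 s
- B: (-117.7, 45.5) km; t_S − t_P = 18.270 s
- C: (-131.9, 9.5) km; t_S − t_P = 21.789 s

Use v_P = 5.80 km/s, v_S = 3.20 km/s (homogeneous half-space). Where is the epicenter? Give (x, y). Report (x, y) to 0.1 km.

Distance from S−P lag: d = Δt · v_P v_S / (v_P − v_S) = Δt · (5.80·3.20)/(5.80−3.20) ≈ 7.1385·Δt.
So d_A = 150.71, d_B = 130.42, d_C = 155.54 km.
Circle about each station: (x + 89.2)² + (y + 39.6)² = 150.71²; (x + 117.7)² + (y − 45.5)² = 130.42²; (x + 131.9)² + (y − 9.5)² = 155.54².
Subtracting pairs of circle equations eliminates x²+y² and gives linear equations (the radical axes):
-57.0 x + 170.2 y = 12102.87
-85.4 x + 98.2 y = 6483.87
Solving the 2×2 system: x ≈ 9.5, y ≈ 74.3 km.
Check against A (with the unrounded x, y): √((x + 89.2)²+(y + 39.6)²) = 150.71 ≈ 150.71 km. ✓

x ≈ 9.5 km, y ≈ 74.3 km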